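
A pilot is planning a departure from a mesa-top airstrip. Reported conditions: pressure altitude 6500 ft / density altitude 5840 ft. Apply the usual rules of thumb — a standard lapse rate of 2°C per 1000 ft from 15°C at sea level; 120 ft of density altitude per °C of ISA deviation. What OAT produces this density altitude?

-3.5°C

Density altitude − pressure altitude = 5840 − 6500 = -660 ft.
At 120 ft/°C that is an ISA deviation of -660/120 = -5.5°C.
ISA temperature at 6500 ft = 15 − 2 × (6500/1000) = 2°C.
OAT = ISA + deviation = 2 + (-5.5) = -3.5°C.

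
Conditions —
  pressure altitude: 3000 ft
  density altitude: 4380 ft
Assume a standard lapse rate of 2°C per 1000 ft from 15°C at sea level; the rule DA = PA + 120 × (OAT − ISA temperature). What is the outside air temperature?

Density altitude − pressure altitude = 4380 − 3000 = +1380 ft.
At 120 ft/°C that is an ISA deviation of 1380/120 = +11.5°C.
ISA temperature at 3000 ft = 15 − 2 × (3000/1000) = 9°C.
OAT = ISA + deviation = 9 + (+11.5) = 20.5°C.

20.5°C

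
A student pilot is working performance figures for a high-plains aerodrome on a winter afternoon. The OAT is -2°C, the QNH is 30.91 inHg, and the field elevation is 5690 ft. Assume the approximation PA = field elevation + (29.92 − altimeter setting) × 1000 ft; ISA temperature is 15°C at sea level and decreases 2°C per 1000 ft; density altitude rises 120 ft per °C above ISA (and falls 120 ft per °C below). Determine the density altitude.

3788 ft

Pressure altitude = 5690 + (29.92 − 30.91) × 1000 = 5690 + (-990) = 4700 ft.
ISA temperature at 4700 ft = 15 − 2 × (4700/1000) = 5.6°C.
ISA deviation = -2 − 5.6 = -7.6°C.
Density altitude = 4700 + 120 × (-7.6) = 3788 ft.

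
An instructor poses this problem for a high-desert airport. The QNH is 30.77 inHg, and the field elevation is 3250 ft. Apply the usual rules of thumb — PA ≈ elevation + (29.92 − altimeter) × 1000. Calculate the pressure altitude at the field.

2400 ft

Pressure correction = (29.92 − 30.77) × 1000 = -850 ft.
Pressure altitude = 3250 + (-850) = 2400 ft.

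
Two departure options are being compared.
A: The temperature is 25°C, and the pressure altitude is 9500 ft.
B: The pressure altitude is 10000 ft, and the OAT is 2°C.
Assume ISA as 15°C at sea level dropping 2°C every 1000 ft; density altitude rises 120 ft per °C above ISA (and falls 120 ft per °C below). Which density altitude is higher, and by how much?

A: ISA temp = -4°C, deviation +29°C, DA = 9500 + 120 × 29 = 12980 ft.
B: ISA temp = -5°C, deviation +7°C, DA = 10000 + 120 × 7 = 10840 ft.
A is higher by 12980 − 10840 = 2140 ft.

A by 2140 ft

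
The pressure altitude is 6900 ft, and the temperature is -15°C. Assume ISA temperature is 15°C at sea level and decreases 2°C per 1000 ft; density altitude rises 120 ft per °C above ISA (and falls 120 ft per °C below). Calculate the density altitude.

4956 ft

ISA temperature at 6900 ft = 15 − 2 × (6900/1000) = 1.2°C.
ISA deviation = -15 − 1.2 = -16.2°C.
Density altitude = 6900 + 120 × (-16.2) = 6900 + (-1944) = 4956 ft.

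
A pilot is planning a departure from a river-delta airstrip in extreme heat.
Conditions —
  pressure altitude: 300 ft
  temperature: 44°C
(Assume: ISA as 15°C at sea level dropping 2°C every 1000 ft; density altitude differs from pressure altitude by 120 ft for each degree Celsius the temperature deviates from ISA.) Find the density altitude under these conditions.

3852 ft

ISA temperature at 300 ft = 15 − 2 × (300/1000) = 14.4°C.
ISA deviation = 44 − 14.4 = +29.6°C.
Density altitude = 300 + 120 × (29.6) = 300 + (+3552) = 3852 ft.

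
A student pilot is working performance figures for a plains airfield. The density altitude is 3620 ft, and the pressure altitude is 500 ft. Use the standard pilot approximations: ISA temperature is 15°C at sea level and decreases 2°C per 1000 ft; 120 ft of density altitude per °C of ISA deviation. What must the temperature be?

Density altitude − pressure altitude = 3620 − 500 = +3120 ft.
At 120 ft/°C that is an ISA deviation of 3120/120 = +26°C.
ISA temperature at 500 ft = 15 − 2 × (500/1000) = 14°C.
OAT = ISA + deviation = 14 + (+26) = 40°C.

40°C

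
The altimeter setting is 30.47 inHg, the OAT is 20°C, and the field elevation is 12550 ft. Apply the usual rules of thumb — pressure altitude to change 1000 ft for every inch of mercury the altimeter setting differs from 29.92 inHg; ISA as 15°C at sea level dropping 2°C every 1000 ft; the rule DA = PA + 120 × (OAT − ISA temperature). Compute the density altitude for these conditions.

15480 ft

Pressure altitude = 12550 + (29.92 − 30.47) × 1000 = 12550 + (-550) = 12000 ft.
ISA temperature at 12000 ft = 15 − 2 × (12000/1000) = -9°C.
ISA deviation = 20 − (-9) = +29°C.
Density altitude = 12000 + 120 × (29) = 15480 ft.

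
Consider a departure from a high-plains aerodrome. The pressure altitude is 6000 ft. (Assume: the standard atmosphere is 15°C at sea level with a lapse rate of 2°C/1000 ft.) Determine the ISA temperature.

ISA temperature = 15 − 2 × (6000/1000) = 15 − 12 = 3°C.

3°C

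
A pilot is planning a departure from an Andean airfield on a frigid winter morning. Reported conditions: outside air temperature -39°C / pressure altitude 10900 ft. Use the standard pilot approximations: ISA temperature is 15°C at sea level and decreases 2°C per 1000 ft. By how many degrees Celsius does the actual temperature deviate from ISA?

ISA temperature at 10900 ft = 15 − 2 × (10900/1000) = -6.8°C.
Deviation = OAT − ISA = -39 − (-6.8) = -32.2°C.

ISA-32.2°C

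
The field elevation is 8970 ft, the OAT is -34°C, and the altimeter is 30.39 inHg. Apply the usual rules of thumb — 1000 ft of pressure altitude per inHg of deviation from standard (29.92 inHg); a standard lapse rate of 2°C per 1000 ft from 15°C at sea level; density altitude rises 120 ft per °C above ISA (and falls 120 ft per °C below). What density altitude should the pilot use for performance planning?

4660 ft

Pressure altitude = 8970 + (29.92 − 30.39) × 1000 = 8970 + (-470) = 8500 ft.
ISA temperature at 8500 ft = 15 − 2 × (8500/1000) = -2°C.
ISA deviation = -34 − (-2) = -32°C.
Density altitude = 8500 + 120 × (-32) = 4660 ft.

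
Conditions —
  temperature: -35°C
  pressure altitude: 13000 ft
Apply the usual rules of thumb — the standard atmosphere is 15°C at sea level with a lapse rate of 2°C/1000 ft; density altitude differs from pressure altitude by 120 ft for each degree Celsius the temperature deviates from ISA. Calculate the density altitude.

10120 ft

ISA temperature at 13000 ft = 15 − 2 × (13000/1000) = -11°C.
ISA deviation = -35 − (-11) = -24°C.
Density altitude = 13000 + 120 × (-24) = 13000 + (-2880) = 10120 ft.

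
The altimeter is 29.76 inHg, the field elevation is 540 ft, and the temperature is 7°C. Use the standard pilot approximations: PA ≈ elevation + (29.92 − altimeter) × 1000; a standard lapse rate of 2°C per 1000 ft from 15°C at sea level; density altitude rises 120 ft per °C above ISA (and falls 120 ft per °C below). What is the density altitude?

Pressure altitude = 540 + (29.92 − 29.76) × 1000 = 540 + (+160) = 700 ft.
ISA temperature at 700 ft = 15 − 2 × (700/1000) = 13.6°C.
ISA deviation = 7 − 13.6 = -6.6°C.
Density altitude = 700 + 120 × (-6.6) = -92 ft.

-92 ft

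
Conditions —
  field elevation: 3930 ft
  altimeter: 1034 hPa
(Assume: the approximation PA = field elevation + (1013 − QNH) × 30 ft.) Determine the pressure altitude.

Pressure correction = (1013 − 1034) × 30 = -630 ft.
Pressure altitude = 3930 + (-630) = 3300 ft.

3300 ft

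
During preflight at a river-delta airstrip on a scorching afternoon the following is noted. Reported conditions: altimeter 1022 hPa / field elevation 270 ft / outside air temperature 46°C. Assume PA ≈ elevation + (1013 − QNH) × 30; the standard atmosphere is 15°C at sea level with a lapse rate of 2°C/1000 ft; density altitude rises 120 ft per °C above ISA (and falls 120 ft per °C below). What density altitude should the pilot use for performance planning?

3720 ft

Pressure altitude = 270 + (1013 − 1022) × 30 = 270 + (-270) = 0 ft.
ISA temperature at 0 ft = 15 − 2 × (0/1000) = 15°C.
ISA deviation = 46 − 15 = +31°C.
Density altitude = 0 + 120 × (31) = 3720 ft.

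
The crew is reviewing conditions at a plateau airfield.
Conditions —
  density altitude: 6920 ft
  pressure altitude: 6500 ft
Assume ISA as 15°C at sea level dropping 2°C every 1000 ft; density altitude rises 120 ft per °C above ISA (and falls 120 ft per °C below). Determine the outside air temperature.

5.5°C

Density altitude − pressure altitude = 6920 − 6500 = +420 ft.
At 120 ft/°C that is an ISA deviation of 420/120 = +3.5°C.
ISA temperature at 6500 ft = 15 − 2 × (6500/1000) = 2°C.
OAT = ISA + deviation = 2 + (+3.5) = 5.5°C.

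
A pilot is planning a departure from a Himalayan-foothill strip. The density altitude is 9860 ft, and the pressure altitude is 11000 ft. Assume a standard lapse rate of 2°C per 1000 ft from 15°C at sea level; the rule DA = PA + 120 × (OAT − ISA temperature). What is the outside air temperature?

Density altitude − pressure altitude = 9860 − 11000 = -1140 ft.
At 120 ft/°C that is an ISA deviation of -1140/120 = -9.5°C.
ISA temperature at 11000 ft = 15 − 2 × (11000/1000) = -7°C.
OAT = ISA + deviation = -7 + (-9.5) = -16.5°C.

-16.5°C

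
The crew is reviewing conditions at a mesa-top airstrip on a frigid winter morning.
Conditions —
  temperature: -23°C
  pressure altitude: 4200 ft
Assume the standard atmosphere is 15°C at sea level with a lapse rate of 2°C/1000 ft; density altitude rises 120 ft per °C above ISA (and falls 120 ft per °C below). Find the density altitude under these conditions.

648 ft

ISA temperature at 4200 ft = 15 − 2 × (4200/1000) = 6.6°C.
ISA deviation = -23 − 6.6 = -29.6°C.
Density altitude = 4200 + 120 × (-29.6) = 4200 + (-3552) = 648 ft.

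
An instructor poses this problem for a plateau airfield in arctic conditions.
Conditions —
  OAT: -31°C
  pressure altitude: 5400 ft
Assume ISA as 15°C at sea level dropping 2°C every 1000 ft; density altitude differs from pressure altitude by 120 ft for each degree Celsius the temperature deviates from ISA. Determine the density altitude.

ISA temperature at 5400 ft = 15 − 2 × (5400/1000) = 4.2°C.
ISA deviation = -31 − 4.2 = -35.2°C.
Density altitude = 5400 + 120 × (-35.2) = 5400 + (-4224) = 1176 ft.

1176 ft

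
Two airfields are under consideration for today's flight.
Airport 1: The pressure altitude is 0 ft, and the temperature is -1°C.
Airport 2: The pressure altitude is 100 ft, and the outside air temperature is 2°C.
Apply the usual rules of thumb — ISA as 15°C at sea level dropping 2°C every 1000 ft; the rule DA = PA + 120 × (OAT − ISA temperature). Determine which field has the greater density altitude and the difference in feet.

Airport 2 by 484 ft

Airport 1: ISA temp = 15°C, deviation -16°C, DA = 0 + 120 × (-16) = -1920 ft.
Airport 2: ISA temp = 14.8°C, deviation -12.8°C, DA = 100 + 120 × (-12.8) = -1436 ft.
Airport 2 is higher by -1436 − (-1920) = 484 ft.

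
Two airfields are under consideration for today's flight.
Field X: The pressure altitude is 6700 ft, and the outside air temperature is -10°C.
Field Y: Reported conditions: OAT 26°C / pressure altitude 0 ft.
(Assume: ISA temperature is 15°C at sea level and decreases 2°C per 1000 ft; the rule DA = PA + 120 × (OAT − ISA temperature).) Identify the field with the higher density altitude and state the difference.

Field X: ISA temp = 1.6°C, deviation -11.6°C, DA = 6700 + 120 × (-11.6) = 5308 ft.
Field Y: ISA temp = 15°C, deviation +11°C, DA = 0 + 120 × 11 = 1320 ft.
Field X is higher by 5308 − 1320 = 3988 ft.

Field X by 3988 ft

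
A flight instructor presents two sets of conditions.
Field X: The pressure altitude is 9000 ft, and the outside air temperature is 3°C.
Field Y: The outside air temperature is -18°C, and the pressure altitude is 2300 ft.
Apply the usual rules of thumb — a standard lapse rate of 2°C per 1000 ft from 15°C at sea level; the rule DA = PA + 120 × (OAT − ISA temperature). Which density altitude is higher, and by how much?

Field X: ISA temp = -3°C, deviation +6°C, DA = 9000 + 120 × 6 = 9720 ft.
Field Y: ISA temp = 10.4°C, deviation -28.4°C, DA = 2300 + 120 × (-28.4) = -1108 ft.
Field X is higher by 9720 − (-1108) = 10828 ft.

Field X by 10828 ft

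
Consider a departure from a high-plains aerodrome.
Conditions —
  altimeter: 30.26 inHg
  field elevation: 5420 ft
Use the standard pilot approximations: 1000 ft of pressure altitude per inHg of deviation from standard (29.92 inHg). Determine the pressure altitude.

5080 ft

Pressure correction = (29.92 − 30.26) × 1000 = -340 ft.
Pressure altitude = 5420 + (-340) = 5080 ft.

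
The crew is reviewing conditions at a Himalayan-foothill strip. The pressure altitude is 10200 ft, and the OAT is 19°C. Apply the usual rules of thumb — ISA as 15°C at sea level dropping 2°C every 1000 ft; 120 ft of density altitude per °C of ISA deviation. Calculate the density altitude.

13128 ft

ISA temperature at 10200 ft = 15 − 2 × (10200/1000) = -5.4°C.
ISA deviation = 19 − (-5.4) = +24.4°C.
Density altitude = 10200 + 120 × (24.4) = 10200 + (+2928) = 13128 ft.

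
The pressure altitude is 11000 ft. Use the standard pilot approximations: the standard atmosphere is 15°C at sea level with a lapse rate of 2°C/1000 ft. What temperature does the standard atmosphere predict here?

-7°C

ISA temperature = 15 − 2 × (11000/1000) = 15 − 22 = -7°C.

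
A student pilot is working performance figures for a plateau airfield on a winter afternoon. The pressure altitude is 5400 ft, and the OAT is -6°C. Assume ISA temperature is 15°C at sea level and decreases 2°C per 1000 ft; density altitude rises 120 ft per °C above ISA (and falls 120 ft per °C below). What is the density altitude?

4176 ft

ISA temperature at 5400 ft = 15 − 2 × (5400/1000) = 4.2°C.
ISA deviation = -6 − 4.2 = -10.2°C.
Density altitude = 5400 + 120 × (-10.2) = 5400 + (-1224) = 4176 ft.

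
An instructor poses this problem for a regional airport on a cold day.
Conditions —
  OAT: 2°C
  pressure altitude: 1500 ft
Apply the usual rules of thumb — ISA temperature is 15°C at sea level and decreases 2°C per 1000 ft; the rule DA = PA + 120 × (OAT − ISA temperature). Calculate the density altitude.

300 ft

ISA temperature at 1500 ft = 15 − 2 × (1500/1000) = 12°C.
ISA deviation = 2 − 12 = -10°C.
Density altitude = 1500 + 120 × (-10) = 1500 + (-1200) = 300 ft.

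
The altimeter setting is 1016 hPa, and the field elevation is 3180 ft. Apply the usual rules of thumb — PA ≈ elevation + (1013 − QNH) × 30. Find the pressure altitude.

Pressure correction = (1013 − 1016) × 30 = -90 ft.
Pressure altitude = 3180 + (-90) = 3090 ft.

3090 ft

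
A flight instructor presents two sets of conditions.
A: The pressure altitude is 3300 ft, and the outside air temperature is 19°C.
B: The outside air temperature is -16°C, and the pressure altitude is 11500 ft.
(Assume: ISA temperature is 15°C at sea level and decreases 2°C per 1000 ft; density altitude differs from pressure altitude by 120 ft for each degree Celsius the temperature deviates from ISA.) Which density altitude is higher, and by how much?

A: ISA temp = 8.4°C, deviation +10.6°C, DA = 3300 + 120 × 10.6 = 4572 ft.
B: ISA temp = -8°C, deviation -8°C, DA = 11500 + 120 × (-8) = 10540 ft.
B is higher by 10540 − 4572 = 5968 ft.

B by 5968 ft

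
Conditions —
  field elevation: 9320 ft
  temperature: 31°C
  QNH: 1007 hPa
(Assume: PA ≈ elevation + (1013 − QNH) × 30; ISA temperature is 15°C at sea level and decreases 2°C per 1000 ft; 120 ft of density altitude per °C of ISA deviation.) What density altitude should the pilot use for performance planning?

13700 ft

Pressure altitude = 9320 + (1013 − 1007) × 30 = 9320 + (+180) = 9500 ft.
ISA temperature at 9500 ft = 15 − 2 × (9500/1000) = -4°C.
ISA deviation = 31 − (-4) = +35°C.
Density altitude = 9500 + 120 × (35) = 13700 ft.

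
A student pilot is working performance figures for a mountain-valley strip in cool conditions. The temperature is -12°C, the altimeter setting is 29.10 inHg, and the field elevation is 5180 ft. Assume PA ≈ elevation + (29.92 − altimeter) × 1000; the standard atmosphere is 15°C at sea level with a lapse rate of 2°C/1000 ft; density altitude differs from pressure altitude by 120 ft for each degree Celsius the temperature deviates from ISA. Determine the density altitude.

4200 ft

Pressure altitude = 5180 + (29.92 − 29.10) × 1000 = 5180 + (+820) = 6000 ft.
ISA temperature at 6000 ft = 15 − 2 × (6000/1000) = 3°C.
ISA deviation = -12 − 3 = -15°C.
Density altitude = 6000 + 120 × (-15) = 4200 ft.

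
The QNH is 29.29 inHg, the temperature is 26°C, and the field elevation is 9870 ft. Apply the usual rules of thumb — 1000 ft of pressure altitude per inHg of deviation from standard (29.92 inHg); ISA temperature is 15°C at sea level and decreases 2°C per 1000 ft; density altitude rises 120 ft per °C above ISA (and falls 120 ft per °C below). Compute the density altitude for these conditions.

Pressure altitude = 9870 + (29.92 − 29.29) × 1000 = 9870 + (+630) = 10500 ft.
ISA temperature at 10500 ft = 15 − 2 × (10500/1000) = -6°C.
ISA deviation = 26 − (-6) = +32°C.
Density altitude = 10500 + 120 × (32) = 14340 ft.

14340 ft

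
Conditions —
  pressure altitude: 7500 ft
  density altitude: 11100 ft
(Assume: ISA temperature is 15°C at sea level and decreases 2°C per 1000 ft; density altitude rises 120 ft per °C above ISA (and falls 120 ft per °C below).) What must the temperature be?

Density altitude − pressure altitude = 11100 − 7500 = +3600 ft.
At 120 ft/°C that is an ISA deviation of 3600/120 = +30°C.
ISA temperature at 7500 ft = 15 − 2 × (7500/1000) = 0°C.
OAT = ISA + deviation = 0 + (+30) = 30°C.

30°C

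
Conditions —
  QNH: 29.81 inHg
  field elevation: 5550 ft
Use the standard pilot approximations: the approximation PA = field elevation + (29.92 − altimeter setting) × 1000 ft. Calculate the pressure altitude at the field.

5660 ft

Pressure correction = (29.92 − 29.81) × 1000 = +110 ft.
Pressure altitude = 5550 + (+110) = 5660 ft.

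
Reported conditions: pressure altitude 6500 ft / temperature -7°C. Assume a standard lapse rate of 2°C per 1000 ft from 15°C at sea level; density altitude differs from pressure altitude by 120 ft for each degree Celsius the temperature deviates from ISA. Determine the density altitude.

ISA temperature at 6500 ft = 15 − 2 × (6500/1000) = 2°C.
ISA deviation = -7 − 2 = -9°C.
Density altitude = 6500 + 120 × (-9) = 6500 + (-1080) = 5420 ft.

5420 ft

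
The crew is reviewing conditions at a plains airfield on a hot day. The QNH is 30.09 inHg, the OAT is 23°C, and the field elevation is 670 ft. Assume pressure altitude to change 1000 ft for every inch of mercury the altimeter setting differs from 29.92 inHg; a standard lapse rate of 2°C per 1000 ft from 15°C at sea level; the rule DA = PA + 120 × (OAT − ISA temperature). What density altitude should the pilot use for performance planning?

Pressure altitude = 670 + (29.92 − 30.09) × 1000 = 670 + (-170) = 500 ft.
ISA temperature at 500 ft = 15 − 2 × (500/1000) = 14°C.
ISA deviation = 23 − 14 = +9°C.
Density altitude = 500 + 120 × (9) = 1580 ft.

1580 ft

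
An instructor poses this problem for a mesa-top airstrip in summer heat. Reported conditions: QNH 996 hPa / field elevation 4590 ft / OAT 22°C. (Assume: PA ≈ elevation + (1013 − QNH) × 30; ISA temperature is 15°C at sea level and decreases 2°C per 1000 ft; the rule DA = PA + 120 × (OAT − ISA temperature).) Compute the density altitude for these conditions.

Pressure altitude = 4590 + (1013 − 996) × 30 = 4590 + (+510) = 5100 ft.
ISA temperature at 5100 ft = 15 − 2 × (5100/1000) = 4.8°C.
ISA deviation = 22 − 4.8 = +17.2°C.
Density altitude = 5100 + 120 × (17.2) = 7164 ft.

7164 ft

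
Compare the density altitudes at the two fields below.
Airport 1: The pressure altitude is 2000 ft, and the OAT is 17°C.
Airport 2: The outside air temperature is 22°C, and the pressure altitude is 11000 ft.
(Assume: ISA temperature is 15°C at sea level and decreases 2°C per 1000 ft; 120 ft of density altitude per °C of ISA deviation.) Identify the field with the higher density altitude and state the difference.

Airport 2 by 11760 ft

Airport 1: ISA temp = 11°C, deviation +6°C, DA = 2000 + 120 × 6 = 2720 ft.
Airport 2: ISA temp = -7°C, deviation +29°C, DA = 11000 + 120 × 29 = 14480 ft.
Airport 2 is higher by 14480 − 2720 = 11760 ft.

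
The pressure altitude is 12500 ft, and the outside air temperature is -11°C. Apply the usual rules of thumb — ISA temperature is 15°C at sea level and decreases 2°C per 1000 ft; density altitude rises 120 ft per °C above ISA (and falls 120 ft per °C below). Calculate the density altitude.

12380 ft

ISA temperature at 12500 ft = 15 − 2 × (12500/1000) = -10°C.
ISA deviation = -11 − (-10) = -1°C.
Density altitude = 12500 + 120 × (-1) = 12500 + (-120) = 12380 ft.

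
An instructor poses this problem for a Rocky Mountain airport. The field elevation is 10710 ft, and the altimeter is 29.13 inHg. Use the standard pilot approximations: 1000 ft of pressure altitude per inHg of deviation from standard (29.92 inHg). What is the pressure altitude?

Pressure correction = (29.92 − 29.13) × 1000 = +790 ft.
Pressure altitude = 10710 + (+790) = 11500 ft.

11500 ft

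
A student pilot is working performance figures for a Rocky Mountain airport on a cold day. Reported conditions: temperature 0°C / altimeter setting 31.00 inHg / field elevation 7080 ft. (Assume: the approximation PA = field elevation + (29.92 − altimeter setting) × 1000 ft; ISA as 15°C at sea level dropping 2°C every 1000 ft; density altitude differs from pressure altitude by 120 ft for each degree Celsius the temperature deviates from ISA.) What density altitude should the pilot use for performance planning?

5640 ft

Pressure altitude = 7080 + (29.92 − 31.00) × 1000 = 7080 + (-1080) = 6000 ft.
ISA temperature at 6000 ft = 15 − 2 × (6000/1000) = 3°C.
ISA deviation = 0 − 3 = -3°C.
Density altitude = 6000 + 120 × (-3) = 5640 ft.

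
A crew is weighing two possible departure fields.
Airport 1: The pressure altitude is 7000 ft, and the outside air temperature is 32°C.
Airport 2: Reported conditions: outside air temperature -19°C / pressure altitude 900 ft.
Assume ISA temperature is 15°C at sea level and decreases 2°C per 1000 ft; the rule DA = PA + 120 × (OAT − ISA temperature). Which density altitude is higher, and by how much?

Airport 1: ISA temp = 1°C, deviation +31°C, DA = 7000 + 120 × 31 = 10720 ft.
Airport 2: ISA temp = 13.2°C, deviation -32.2°C, DA = 900 + 120 × (-32.2) = -2964 ft.
Airport 1 is higher by 10720 − (-2964) = 13684 ft.

Airport 1 by 13684 ft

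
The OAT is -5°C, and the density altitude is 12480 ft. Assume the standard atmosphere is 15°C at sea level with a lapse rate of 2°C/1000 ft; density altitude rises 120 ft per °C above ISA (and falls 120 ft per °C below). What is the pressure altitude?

DA = PA + 120 × (OAT − (15 − 2·PA/1000)) = PA + 120·OAT − 1800 + 0.24·PA = 1.24·PA + 120·OAT − 1800.
So 1.24·PA = 12480 − 120 × (-5) + 1800 = 14880.
PA = 14880 / 1.24 = 12000 ft.

12000 ft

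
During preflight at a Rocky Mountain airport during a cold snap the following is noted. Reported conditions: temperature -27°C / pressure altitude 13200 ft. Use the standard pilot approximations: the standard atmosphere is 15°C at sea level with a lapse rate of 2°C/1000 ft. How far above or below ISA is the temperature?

ISA temperature at 13200 ft = 15 − 2 × (13200/1000) = -11.4°C.
Deviation = OAT − ISA = -27 − (-11.4) = -15.6°C.

ISA-15.6°C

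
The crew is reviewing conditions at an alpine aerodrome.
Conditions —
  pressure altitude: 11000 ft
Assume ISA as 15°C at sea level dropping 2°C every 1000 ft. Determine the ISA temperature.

-7°C

ISA temperature = 15 − 2 × (11000/1000) = 15 − 22 = -7°C.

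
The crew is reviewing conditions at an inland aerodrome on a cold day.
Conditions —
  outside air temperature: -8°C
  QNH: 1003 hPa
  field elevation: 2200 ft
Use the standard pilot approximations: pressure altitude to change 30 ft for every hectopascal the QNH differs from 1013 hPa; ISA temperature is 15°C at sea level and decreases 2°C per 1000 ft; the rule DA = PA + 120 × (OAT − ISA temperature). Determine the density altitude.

340 ft

Pressure altitude = 2200 + (1013 − 1003) × 30 = 2200 + (+300) = 2500 ft.
ISA temperature at 2500 ft = 15 − 2 × (2500/1000) = 10°C.
ISA deviation = -8 − 10 = -18°C.
Density altitude = 2500 + 120 × (-18) = 340 ft.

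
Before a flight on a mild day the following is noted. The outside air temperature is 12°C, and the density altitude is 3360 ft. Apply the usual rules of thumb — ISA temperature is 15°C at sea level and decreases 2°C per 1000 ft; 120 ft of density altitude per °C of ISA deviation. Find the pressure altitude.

DA = PA + 120 × (OAT − (15 − 2·PA/1000)) = PA + 120·OAT − 1800 + 0.24·PA = 1.24·PA + 120·OAT − 1800.
So 1.24·PA = 3360 − 120 × 12 + 1800 = 3720.
PA = 3720 / 1.24 = 3000 ft.

3000 ft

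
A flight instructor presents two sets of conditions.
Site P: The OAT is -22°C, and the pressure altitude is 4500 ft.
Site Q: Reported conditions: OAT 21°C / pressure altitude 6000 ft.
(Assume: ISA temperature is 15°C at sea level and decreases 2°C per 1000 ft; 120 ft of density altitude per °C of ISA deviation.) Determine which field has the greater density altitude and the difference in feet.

Site P: ISA temp = 6°C, deviation -28°C, DA = 4500 + 120 × (-28) = 1140 ft.
Site Q: ISA temp = 3°C, deviation +18°C, DA = 6000 + 120 × 18 = 8160 ft.
Site Q is higher by 8160 − 1140 = 7020 ft.

Site Q by 7020 ft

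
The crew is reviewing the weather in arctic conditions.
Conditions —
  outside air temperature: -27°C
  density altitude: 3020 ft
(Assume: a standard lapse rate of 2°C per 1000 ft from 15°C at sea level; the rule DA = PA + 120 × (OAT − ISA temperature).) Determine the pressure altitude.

6500 ft

DA = PA + 120 × (OAT − (15 − 2·PA/1000)) = PA + 120·OAT − 1800 + 0.24·PA = 1.24·PA + 120·OAT − 1800.
So 1.24·PA = 3020 − 120 × (-27) + 1800 = 8060.
PA = 8060 / 1.24 = 6500 ft.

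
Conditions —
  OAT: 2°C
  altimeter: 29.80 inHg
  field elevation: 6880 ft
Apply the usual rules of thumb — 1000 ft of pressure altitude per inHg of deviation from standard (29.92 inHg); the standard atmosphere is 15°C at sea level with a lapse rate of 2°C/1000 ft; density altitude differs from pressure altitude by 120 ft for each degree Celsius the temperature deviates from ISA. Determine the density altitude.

Pressure altitude = 6880 + (29.92 − 29.80) × 1000 = 6880 + (+120) = 7000 ft.
ISA temperature at 7000 ft = 15 − 2 × (7000/1000) = 1°C.
ISA deviation = 2 − 1 = +1°C.
Density altitude = 7000 + 120 × (1) = 7120 ft.

7120 ft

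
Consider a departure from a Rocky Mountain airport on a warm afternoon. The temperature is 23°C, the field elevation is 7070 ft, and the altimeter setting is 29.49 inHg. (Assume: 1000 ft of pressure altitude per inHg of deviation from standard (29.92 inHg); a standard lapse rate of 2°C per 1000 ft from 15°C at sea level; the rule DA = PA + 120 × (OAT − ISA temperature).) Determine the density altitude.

10260 ft

Pressure altitude = 7070 + (29.92 − 29.49) × 1000 = 7070 + (+430) = 7500 ft.
ISA temperature at 7500 ft = 15 − 2 × (7500/1000) = 0°C.
ISA deviation = 23 − 0 = +23°C.
Density altitude = 7500 + 120 × (23) = 10260 ft.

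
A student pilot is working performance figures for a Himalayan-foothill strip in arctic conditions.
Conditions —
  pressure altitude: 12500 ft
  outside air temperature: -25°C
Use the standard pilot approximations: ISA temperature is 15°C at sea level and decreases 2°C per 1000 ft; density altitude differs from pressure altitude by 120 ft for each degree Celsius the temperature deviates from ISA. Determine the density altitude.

ISA temperature at 12500 ft = 15 − 2 × (12500/1000) = -10°C.
ISA deviation = -25 − (-10) = -15°C.
Density altitude = 12500 + 120 × (-15) = 12500 + (-1800) = 10700 ft.

10700 ft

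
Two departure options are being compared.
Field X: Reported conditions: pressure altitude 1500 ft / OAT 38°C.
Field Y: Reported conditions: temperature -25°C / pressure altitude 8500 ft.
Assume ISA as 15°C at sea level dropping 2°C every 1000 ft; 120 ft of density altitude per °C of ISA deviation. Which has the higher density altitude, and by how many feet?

Field Y by 1120 ft

Field X: ISA temp = 12°C, deviation +26°C, DA = 1500 + 120 × 26 = 4620 ft.
Field Y: ISA temp = -2°C, deviation -23°C, DA = 8500 + 120 × (-23) = 5740 ft.
Field Y is higher by 5740 − 4620 = 1120 ft.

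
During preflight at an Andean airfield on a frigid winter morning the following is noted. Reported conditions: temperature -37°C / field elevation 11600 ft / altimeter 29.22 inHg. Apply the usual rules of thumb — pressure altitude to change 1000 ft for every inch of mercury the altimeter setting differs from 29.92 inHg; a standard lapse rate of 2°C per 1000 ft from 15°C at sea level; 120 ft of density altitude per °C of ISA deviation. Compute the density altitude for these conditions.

9012 ft

Pressure altitude = 11600 + (29.92 − 29.22) × 1000 = 11600 + (+700) = 12300 ft.
ISA temperature at 12300 ft = 15 − 2 × (12300/1000) = -9.6°C.
ISA deviation = -37 − (-9.6) = -27.4°C.
Density altitude = 12300 + 120 × (-27.4) = 9012 ft.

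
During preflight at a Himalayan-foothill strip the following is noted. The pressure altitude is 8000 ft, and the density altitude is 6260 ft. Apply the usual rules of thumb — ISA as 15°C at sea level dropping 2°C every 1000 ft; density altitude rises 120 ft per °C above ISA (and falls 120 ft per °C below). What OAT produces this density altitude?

Density altitude − pressure altitude = 6260 − 8000 = -1740 ft.
At 120 ft/°C that is an ISA deviation of -1740/120 = -14.5°C.
ISA temperature at 8000 ft = 15 − 2 × (8000/1000) = -1°C.
OAT = ISA + deviation = -1 + (-14.5) = -15.5°C.

-15.5°C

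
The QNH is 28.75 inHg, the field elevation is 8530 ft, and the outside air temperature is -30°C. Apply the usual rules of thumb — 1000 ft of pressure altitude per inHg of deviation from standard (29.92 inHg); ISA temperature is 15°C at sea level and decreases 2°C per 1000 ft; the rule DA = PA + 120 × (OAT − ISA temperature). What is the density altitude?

6628 ft

Pressure altitude = 8530 + (29.92 − 28.75) × 1000 = 8530 + (+1170) = 9700 ft.
ISA temperature at 9700 ft = 15 − 2 × (9700/1000) = -4.4°C.
ISA deviation = -30 − (-4.4) = -25.6°C.
Density altitude = 9700 + 120 × (-25.6) = 6628 ft.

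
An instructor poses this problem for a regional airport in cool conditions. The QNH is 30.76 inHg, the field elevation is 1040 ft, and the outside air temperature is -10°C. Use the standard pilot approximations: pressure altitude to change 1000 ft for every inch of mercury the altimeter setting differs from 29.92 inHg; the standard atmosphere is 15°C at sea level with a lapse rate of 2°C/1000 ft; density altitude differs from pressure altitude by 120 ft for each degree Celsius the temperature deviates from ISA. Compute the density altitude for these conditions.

-2752 ft

Pressure altitude = 1040 + (29.92 − 30.76) × 1000 = 1040 + (-840) = 200 ft.
ISA temperature at 200 ft = 15 − 2 × (200/1000) = 14.6°C.
ISA deviation = -10 − 14.6 = -24.6°C.
Density altitude = 200 + 120 × (-24.6) = -2752 ft.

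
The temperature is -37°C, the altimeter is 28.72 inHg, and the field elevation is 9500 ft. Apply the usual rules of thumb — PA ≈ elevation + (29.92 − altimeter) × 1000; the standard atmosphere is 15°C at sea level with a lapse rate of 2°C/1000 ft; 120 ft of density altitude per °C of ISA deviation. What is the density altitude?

Pressure altitude = 9500 + (29.92 − 28.72) × 1000 = 9500 + (+1200) = 10700 ft.
ISA temperature at 10700 ft = 15 − 2 × (10700/1000) = -6.4°C.
ISA deviation = -37 − (-6.4) = -30.6°C.
Density altitude = 10700 + 120 × (-30.6) = 7028 ft.

7028 ft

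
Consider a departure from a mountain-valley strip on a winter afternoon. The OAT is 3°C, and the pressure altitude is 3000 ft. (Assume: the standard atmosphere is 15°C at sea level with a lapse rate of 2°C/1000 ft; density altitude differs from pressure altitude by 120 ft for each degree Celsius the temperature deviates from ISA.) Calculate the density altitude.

2280 ft

ISA temperature at 3000 ft = 15 − 2 × (3000/1000) = 9°C.
ISA deviation = 3 − 9 = -6°C.
Density altitude = 3000 + 120 × (-6) = 3000 + (-720) = 2280 ft.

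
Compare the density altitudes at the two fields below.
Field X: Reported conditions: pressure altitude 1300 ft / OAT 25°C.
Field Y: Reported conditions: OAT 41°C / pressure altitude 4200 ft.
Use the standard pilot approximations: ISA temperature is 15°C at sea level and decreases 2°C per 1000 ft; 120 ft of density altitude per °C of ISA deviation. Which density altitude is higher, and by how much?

Field Y by 5516 ft

Field X: ISA temp = 12.4°C, deviation +12.6°C, DA = 1300 + 120 × 12.6 = 2812 ft.
Field Y: ISA temp = 6.6°C, deviation +34.4°C, DA = 4200 + 120 × 34.4 = 8328 ft.
Field Y is higher by 8328 − 2812 = 5516 ft.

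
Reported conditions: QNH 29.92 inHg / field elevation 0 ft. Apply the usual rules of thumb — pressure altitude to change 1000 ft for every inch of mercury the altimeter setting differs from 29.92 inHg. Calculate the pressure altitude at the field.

Pressure correction = (29.92 − 29.92) × 1000 = 0 ft.
Pressure altitude = 0 + (0) = 0 ft.

0 ft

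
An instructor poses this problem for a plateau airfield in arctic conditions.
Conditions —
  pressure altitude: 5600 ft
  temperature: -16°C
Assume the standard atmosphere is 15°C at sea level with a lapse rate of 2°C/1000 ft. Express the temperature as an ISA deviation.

ISA-19.8°C

ISA temperature at 5600 ft = 15 − 2 × (5600/1000) = 3.8°C.
Deviation = OAT − ISA = -16 − 3.8 = -19.8°C.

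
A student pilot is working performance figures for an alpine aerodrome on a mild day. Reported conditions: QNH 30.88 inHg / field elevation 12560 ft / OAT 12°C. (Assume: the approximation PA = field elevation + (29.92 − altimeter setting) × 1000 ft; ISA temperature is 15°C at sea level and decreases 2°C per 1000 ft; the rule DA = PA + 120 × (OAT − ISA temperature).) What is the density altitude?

14024 ft

Pressure altitude = 12560 + (29.92 − 30.88) × 1000 = 12560 + (-960) = 11600 ft.
ISA temperature at 11600 ft = 15 − 2 × (11600/1000) = -8.2°C.
ISA deviation = 12 − (-8.2) = +20.2°C.
Density altitude = 11600 + 120 × (20.2) = 14024 ft.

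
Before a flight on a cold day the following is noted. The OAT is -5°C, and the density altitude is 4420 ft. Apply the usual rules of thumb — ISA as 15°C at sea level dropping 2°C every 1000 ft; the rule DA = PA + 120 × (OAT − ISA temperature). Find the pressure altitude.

DA = PA + 120 × (OAT − (15 − 2·PA/1000)) = PA + 120·OAT − 1800 + 0.24·PA = 1.24·PA + 120·OAT − 1800.
So 1.24·PA = 4420 − 120 × (-5) + 1800 = 6820.
PA = 6820 / 1.24 = 5500 ft.

5500 ft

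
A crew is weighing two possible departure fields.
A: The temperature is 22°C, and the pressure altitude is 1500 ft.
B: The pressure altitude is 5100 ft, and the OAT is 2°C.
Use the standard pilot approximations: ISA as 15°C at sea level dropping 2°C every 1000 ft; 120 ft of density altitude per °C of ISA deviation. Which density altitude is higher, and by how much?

A: ISA temp = 12°C, deviation +10°C, DA = 1500 + 120 × 10 = 2700 ft.
B: ISA temp = 4.8°C, deviation -2.8°C, DA = 5100 + 120 × (-2.8) = 4764 ft.
B is higher by 4764 − 2700 = 2064 ft.

B by 2064 ft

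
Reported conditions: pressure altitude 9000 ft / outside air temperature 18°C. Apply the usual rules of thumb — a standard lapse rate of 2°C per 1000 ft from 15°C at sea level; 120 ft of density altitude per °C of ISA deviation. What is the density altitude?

11520 ft

ISA temperature at 9000 ft = 15 − 2 × (9000/1000) = -3°C.
ISA deviation = 18 − (-3) = +21°C.
Density altitude = 9000 + 120 × (21) = 9000 + (+2520) = 11520 ft.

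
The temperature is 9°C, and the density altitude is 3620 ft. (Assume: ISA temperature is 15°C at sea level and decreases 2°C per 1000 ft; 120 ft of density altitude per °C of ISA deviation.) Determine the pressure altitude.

3500 ft

DA = PA + 120 × (OAT − (15 − 2·PA/1000)) = PA + 120·OAT − 1800 + 0.24·PA = 1.24·PA + 120·OAT − 1800.
So 1.24·PA = 3620 − 120 × 9 + 1800 = 4340.
PA = 4340 / 1.24 = 3500 ft.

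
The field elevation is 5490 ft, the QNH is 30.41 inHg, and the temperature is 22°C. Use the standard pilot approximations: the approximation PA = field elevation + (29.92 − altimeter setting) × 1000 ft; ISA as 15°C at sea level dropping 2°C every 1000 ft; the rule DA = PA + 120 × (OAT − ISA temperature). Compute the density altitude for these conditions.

Pressure altitude = 5490 + (29.92 − 30.41) × 1000 = 5490 + (-490) = 5000 ft.
ISA temperature at 5000 ft = 15 − 2 × (5000/1000) = 5°C.
ISA deviation = 22 − 5 = +17°C.
Density altitude = 5000 + 120 × (17) = 7040 ft.

7040 ft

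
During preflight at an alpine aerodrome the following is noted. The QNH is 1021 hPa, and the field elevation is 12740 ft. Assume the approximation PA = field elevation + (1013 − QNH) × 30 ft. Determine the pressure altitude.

12500 ft

Pressure correction = (1013 − 1021) × 30 = -240 ft.
Pressure altitude = 12740 + (-240) = 12500 ft.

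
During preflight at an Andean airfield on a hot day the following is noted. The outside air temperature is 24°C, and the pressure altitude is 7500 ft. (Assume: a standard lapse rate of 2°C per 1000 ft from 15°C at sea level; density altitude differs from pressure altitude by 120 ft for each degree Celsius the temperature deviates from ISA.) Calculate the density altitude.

10380 ft

ISA temperature at 7500 ft = 15 − 2 × (7500/1000) = 0°C.
ISA deviation = 24 − 0 = +24°C.
Density altitude = 7500 + 120 × (24) = 7500 + (+2880) = 10380 ft.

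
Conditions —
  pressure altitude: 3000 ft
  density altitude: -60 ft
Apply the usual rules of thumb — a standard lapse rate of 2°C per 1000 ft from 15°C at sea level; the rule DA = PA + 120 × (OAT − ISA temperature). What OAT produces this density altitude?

Density altitude − pressure altitude = -60 − 3000 = -3060 ft.
At 120 ft/°C that is an ISA deviation of -3060/120 = -25.5°C.
ISA temperature at 3000 ft = 15 − 2 × (3000/1000) = 9°C.
OAT = ISA + deviation = 9 + (-25.5) = -16.5°C.

-16.5°C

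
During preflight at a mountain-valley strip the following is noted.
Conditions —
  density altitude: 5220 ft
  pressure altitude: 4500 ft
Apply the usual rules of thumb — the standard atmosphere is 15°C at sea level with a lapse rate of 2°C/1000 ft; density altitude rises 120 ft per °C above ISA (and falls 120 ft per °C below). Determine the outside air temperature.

12°C

Density altitude − pressure altitude = 5220 − 4500 = +720 ft.
At 120 ft/°C that is an ISA deviation of 720/120 = +6°C.
ISA temperature at 4500 ft = 15 − 2 × (4500/1000) = 6°C.
OAT = ISA + deviation = 6 + (+6) = 12°C.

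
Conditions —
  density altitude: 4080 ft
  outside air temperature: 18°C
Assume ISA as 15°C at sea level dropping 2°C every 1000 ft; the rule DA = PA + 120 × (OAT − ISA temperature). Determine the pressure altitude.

DA = PA + 120 × (OAT − (15 − 2·PA/1000)) = PA + 120·OAT − 1800 + 0.24·PA = 1.24·PA + 120·OAT − 1800.
So 1.24·PA = 4080 − 120 × 18 + 1800 = 3720.
PA = 3720 / 1.24 = 3000 ft.

3000 ft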